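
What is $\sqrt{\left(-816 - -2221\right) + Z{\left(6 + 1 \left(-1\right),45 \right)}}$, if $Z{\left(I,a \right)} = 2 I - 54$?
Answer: $\sqrt{1361} \approx 36.892$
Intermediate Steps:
$Z{\left(I,a \right)} = -54 + 2 I$
$\sqrt{\left(-816 - -2221\right) + Z{\left(6 + 1 \left(-1\right),45 \right)}} = \sqrt{\left(-816 - -2221\right) - \left(54 - 2 \left(6 + 1 \left(-1\right)\right)\right)} = \sqrt{\left(-816 + 2221\right) - \left(54 - 2 \left(6 - 1\right)\right)} = \sqrt{1405 + \left(-54 + 2 \cdot 5\right)} = \sqrt{1405 + \left(-54 + 10\right)} = \sqrt{1405 - 44} = \sqrt{1361}$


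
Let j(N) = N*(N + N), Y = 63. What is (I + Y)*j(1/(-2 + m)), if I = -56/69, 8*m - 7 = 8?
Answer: 549248/69 ≈ 7960.1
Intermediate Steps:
m = 15/8 (m = 7/8 + (⅛)*8 = 7/8 + 1 = 15/8 ≈ 1.8750)
I = -56/69 (I = -56*1/69 = -56/69 ≈ -0.81159)
j(N) = 2*N² (j(N) = N*(2*N) = 2*N²)
(I + Y)*j(1/(-2 + m)) = (-56/69 + 63)*(2*(1/(-2 + 15/8))²) = 4291*(2*(1/(-⅛))²)/69 = 4291*(2*(-8)²)/69 = 4291*(2*64)/69 = (4291/69)*128 = 549248/69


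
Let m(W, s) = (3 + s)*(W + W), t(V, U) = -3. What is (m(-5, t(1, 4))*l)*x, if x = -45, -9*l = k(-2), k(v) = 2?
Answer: 0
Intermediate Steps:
l = -2/9 (l = -1/9*2 = -2/9 ≈ -0.22222)
m(W, s) = 2*W*(3 + s) (m(W, s) = (3 + s)*(2*W) = 2*W*(3 + s))
(m(-5, t(1, 4))*l)*x = ((2*(-5)*(3 - 3))*(-2/9))*(-45) = ((2*(-5)*0)*(-2/9))*(-45) = (0*(-2/9))*(-45) = 0*(-45) = 0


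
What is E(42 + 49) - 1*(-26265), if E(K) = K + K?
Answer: 26447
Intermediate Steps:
E(K) = 2*K
E(42 + 49) - 1*(-26265) = 2*(42 + 49) - 1*(-26265) = 2*91 + 26265 = 182 + 26265 = 26447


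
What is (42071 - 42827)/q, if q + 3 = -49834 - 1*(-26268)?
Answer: 108/3367 ≈ 0.032076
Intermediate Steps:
q = -23569 (q = -3 + (-49834 - 1*(-26268)) = -3 + (-49834 + 26268) = -3 - 23566 = -23569)
(42071 - 42827)/q = (42071 - 42827)/(-23569) = -756*(-1/23569) = 108/3367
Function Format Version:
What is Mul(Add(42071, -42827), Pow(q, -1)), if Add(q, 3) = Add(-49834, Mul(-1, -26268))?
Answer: Rational(108, 3367) ≈ 0.032076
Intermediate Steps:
q = -23569 (q = Add(-3, Add(-49834, Mul(-1, -26268))) = Add(-3, Add(-49834, 26268)) = Add(-3, -23566) = -23569)
Mul(Add(42071, -42827), Pow(q, -1)) = Mul(Add(42071, -42827), Pow(-23569, -1)) = Mul(-756, Rational(-1, 23569)) = Rational(108, 3367)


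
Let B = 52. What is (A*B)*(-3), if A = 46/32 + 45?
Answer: -28977/4 ≈ -7244.3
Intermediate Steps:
A = 743/16 (A = 46*(1/32) + 45 = 23/16 + 45 = 743/16 ≈ 46.438)
(A*B)*(-3) = ((743/16)*52)*(-3) = (9659/4)*(-3) = -28977/4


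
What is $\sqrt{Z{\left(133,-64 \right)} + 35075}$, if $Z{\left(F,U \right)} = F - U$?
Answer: $2 \sqrt{8818} \approx 187.81$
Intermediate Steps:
$\sqrt{Z{\left(133,-64 \right)} + 35075} = \sqrt{\left(133 - -64\right) + 35075} = \sqrt{\left(133 + 64\right) + 35075} = \sqrt{197 + 35075} = \sqrt{35272} = 2 \sqrt{8818}$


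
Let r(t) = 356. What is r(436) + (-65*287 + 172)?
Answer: -18127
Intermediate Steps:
r(436) + (-65*287 + 172) = 356 + (-65*287 + 172) = 356 + (-18655 + 172) = 356 - 18483 = -18127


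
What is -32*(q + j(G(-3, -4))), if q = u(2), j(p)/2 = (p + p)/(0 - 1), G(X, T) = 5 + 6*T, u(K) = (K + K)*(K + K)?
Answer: -2944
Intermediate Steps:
u(K) = 4*K² (u(K) = (2*K)*(2*K) = 4*K²)
j(p) = -4*p (j(p) = 2*((p + p)/(0 - 1)) = 2*((2*p)/(-1)) = 2*((2*p)*(-1)) = 2*(-2*p) = -4*p)
q = 16 (q = 4*2² = 4*4 = 16)
-32*(q + j(G(-3, -4))) = -32*(16 - 4*(5 + 6*(-4))) = -32*(16 - 4*(5 - 24)) = -32*(16 - 4*(-19)) = -32*(16 + 76) = -32*92 = -2944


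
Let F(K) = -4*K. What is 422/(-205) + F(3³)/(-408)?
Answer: -12503/6970 ≈ -1.7938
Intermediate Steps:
422/(-205) + F(3³)/(-408) = 422/(-205) - 4*3³/(-408) = 422*(-1/205) - 4*27*(-1/408) = -422/205 - 108*(-1/408) = -422/205 + 9/34 = -12503/6970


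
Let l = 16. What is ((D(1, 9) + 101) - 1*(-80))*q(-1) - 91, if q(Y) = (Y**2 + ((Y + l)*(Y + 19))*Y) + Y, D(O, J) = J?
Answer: -51391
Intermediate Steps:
q(Y) = Y + Y**2 + Y*(16 + Y)*(19 + Y) (q(Y) = (Y**2 + ((Y + 16)*(Y + 19))*Y) + Y = (Y**2 + ((16 + Y)*(19 + Y))*Y) + Y = (Y**2 + Y*(16 + Y)*(19 + Y)) + Y = Y + Y**2 + Y*(16 + Y)*(19 + Y))
((D(1, 9) + 101) - 1*(-80))*q(-1) - 91 = ((9 + 101) - 1*(-80))*(-(305 + (-1)**2 + 36*(-1))) - 91 = (110 + 80)*(-(305 + 1 - 36)) - 91 = 190*(-1*270) - 91 = 190*(-270) - 91 = -51300 - 91 = -51391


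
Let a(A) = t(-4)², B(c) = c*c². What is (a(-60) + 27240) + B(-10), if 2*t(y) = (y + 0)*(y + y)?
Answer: 26496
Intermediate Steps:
B(c) = c³
t(y) = y² (t(y) = ((y + 0)*(y + y))/2 = (y*(2*y))/2 = (2*y²)/2 = y²)
a(A) = 256 (a(A) = ((-4)²)² = 16² = 256)
(a(-60) + 27240) + B(-10) = (256 + 27240) + (-10)³ = 27496 - 1000 = 26496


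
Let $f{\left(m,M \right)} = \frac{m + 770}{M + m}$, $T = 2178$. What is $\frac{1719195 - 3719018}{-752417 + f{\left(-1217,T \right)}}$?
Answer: $\frac{1921829903}{723073184} \approx 2.6579$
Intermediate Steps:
$f{\left(m,M \right)} = \frac{770 + m}{M + m}$
$\frac{1719195 - 3719018}{-752417 + f{\left(-1217,T \right)}} = \frac{1719195 - 3719018}{-752417 + \frac{770 - 1217}{2178 - 1217}} = - \frac{1999823}{-752417 + \frac{1}{961} \left(-447\right)} = - \frac{1999823}{-752417 - \frac{447}{961}} = - \frac{1999823}{- \frac{723073184}{961}} = \left(-1999823\right) \left(- \frac{961}{723073184}\right) = \frac{1921829903}{723073184}$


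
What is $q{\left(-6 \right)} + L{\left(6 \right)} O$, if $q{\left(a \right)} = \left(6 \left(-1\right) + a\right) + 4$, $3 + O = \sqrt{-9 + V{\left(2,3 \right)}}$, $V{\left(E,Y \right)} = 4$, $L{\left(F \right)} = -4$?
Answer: $4 - 4 i \sqrt{5} \approx 4.0 - 8.9443 i$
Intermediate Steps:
$O = -3 + i \sqrt{5}$ ($O = -3 + \sqrt{-9 + 4} = -3 + \sqrt{-5} = -3 + i \sqrt{5} \approx -3.0 + 2.2361 i$)
$q{\left(a \right)} = -2 + a$ ($q{\left(a \right)} = \left(-6 + a\right) + 4 = -2 + a$)
$q{\left(-6 \right)} + L{\left(6 \right)} O = \left(-2 - 6\right) - 4 \left(-3 + i \sqrt{5}\right) = -8 + \left(12 - 4 i \sqrt{5}\right) = 4 - 4 i \sqrt{5}$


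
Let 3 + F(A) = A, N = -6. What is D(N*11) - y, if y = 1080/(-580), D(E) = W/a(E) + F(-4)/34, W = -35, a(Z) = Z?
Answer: 35572/16269 ≈ 2.1865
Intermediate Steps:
F(A) = -3 + A
D(E) = -7/34 - 35/E (D(E) = -35/E + (-3 - 4)/34 = -35/E - 7*1/34 = -35/E - 7/34 = -7/34 - 35/E)
y = -54/29 (y = 1080*(-1/580) = -54/29 ≈ -1.8621)
D(N*11) - y = (-7/34 - 35/((-6*11))) - 1*(-54/29) = (-7/34 - 35/(-66)) + 54/29 = (-7/34 - 35*(-1/66)) + 54/29 = (-7/34 + 35/66) + 54/29 = 182/561 + 54/29 = 35572/16269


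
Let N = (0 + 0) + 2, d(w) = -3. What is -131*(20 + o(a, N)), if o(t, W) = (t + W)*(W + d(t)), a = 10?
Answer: -1048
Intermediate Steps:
N = 2 (N = 0 + 2 = 2)
o(t, W) = (-3 + W)*(W + t) (o(t, W) = (t + W)*(W - 3) = (W + t)*(-3 + W) = (-3 + W)*(W + t))
-131*(20 + o(a, N)) = -131*(20 + (2² - 3*2 - 3*10 + 2*10)) = -131*(20 + (4 - 6 - 30 + 20)) = -131*(20 - 12) = -131*8 = -1048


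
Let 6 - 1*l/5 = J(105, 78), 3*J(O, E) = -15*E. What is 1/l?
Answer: 1/1980 ≈ 0.00050505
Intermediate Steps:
J(O, E) = -5*E (J(O, E) = (-15*E)/3 = -5*E)
l = 1980 (l = 30 - (-25)*78 = 30 - 5*(-390) = 30 + 1950 = 1980)
1/l = 1/1980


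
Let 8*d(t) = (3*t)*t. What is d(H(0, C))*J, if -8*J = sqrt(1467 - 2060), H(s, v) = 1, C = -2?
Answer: -3*I*sqrt(593)/64 ≈ -1.1415*I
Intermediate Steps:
J = -I*sqrt(593)/8 (J = -sqrt(1467 - 2060)/8 = -I*sqrt(593)/8 ≈ -3.0439*I)
d(t) = 3*t**2/8 (d(t) = ((3*t)*t)/8 = (3*t**2)/8 = 3*t**2/8)
d(H(0, C))*J = ((3/8)*1**2)*(-I*sqrt(593)/8) = ((3/8)*1)*(-I*sqrt(593)/8) = 3*(-I*sqrt(593)/8)/8 = -3*I*sqrt(593)/64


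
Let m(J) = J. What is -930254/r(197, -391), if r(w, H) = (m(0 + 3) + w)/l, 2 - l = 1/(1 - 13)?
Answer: -465127/48 ≈ -9690.1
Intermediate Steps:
l = 25/12 (l = 2 - 1/(1 - 13) = 2 - 1/(-12) = 2 - 1*(-1/12) = 2 + 1/12 = 25/12 ≈ 2.0833)
r(w, H) = 36/25 + 12*w/25 (r(w, H) = ((0 + 3) + w)/(25/12) = (3 + w)*(12/25) = 36/25 + 12*w/25)
-930254/r(197, -391) = -930254/(36/25 + (12/25)*197) = -930254/(36/25 + 2364/25) = -930254/96 = -930254*1/96 = -465127/48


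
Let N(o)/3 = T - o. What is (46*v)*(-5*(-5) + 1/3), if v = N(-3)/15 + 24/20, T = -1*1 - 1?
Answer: 24472/15 ≈ 1631.5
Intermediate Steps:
T = -2 (T = -1 - 1 = -2)
N(o) = -6 - 3*o (N(o) = 3*(-2 - o) = -6 - 3*o)
v = 7/5 (v = (-6 - 3*(-3))/15 + 24/20 = (-6 + 9)*(1/15) + 24*(1/20) = 3*(1/15) + 6/5 = ⅕ + 6/5 = 7/5 ≈ 1.4000)
(46*v)*(-5*(-5) + 1/3) = (46*(7/5))*(-5*(-5) + 1/3) = 322*(25 + ⅓)/5 = (322/5)*(76/3) = 24472/15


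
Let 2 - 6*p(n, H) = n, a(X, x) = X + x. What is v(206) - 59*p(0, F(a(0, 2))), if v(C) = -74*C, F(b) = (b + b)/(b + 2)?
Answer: -45791/3 ≈ -15264.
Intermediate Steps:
F(b) = 2*b/(2 + b) (F(b) = (2*b)/(2 + b) = 2*b/(2 + b))
p(n, H) = 1/3 - n/6
v(206) - 59*p(0, F(a(0, 2))) = -74*206 - 59*(1/3 - 1/6*0) = -15244 - 59*(1/3 + 0) = -15244 - 59*1/3 = -15244 - 59/3 = -45791/3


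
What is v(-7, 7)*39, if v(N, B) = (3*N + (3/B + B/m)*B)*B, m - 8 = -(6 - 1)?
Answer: -455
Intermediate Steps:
m = 3 (m = 8 - (6 - 1) = 8 - 1*5 = 8 - 5 = 3)
v(N, B) = B*(3*N + B*(3/B + B/3)) (v(N, B) = (3*N + (3/B + B/3)*B)*B = (3*N + B*(3/B + B/3))*B = B*(3*N + B*(3/B + B/3)))
v(-7, 7)*39 = ((⅓)*7*(9 + 7² + 9*(-7)))*39 = ((⅓)*7*(9 + 49 - 63))*39 = ((⅓)*7*(-5))*39 = -35/3*39 = -455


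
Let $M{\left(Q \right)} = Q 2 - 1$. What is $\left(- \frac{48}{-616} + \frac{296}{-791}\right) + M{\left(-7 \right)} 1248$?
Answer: $- \frac{162885298}{8701} \approx -18720.0$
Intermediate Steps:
$M{\left(Q \right)} = -1 + 2 Q$ ($M{\left(Q \right)} = 2 Q - 1 = -1 + 2 Q$)
$\left(- \frac{48}{-616} + \frac{296}{-791}\right) + M{\left(-7 \right)} 1248 = \left(- \frac{48}{-616} + \frac{296}{-791}\right) + \left(-1 + 2 \left(-7\right)\right) 1248 = \left(\left(-48\right) \left(- \frac{1}{616}\right) + 296 \left(- \frac{1}{791}\right)\right) + \left(-1 - 14\right) 1248 = \left(\frac{6}{77} - \frac{296}{791}\right) - 18720 = - \frac{2578}{8701} - 18720 = - \frac{162885298}{8701}$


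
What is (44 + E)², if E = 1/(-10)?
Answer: 192721/100 ≈ 1927.2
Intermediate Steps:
E = -⅒ ≈ -0.10000
(44 + E)² = (44 - ⅒)² = (439/10)² = 192721/100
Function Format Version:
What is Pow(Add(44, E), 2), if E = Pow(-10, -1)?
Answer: Rational(192721, 100) ≈ 1927.2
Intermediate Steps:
E = Rational(-1, 10) ≈ -0.10000
Pow(Add(44, E), 2) = Pow(Add(44, Rational(-1, 10)), 2) = Pow(Rational(439, 10), 2) = Rational(192721, 100)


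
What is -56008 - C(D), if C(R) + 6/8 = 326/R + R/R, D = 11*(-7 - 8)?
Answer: -36964141/660 ≈ -56006.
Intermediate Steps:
D = -165 (D = 11*(-15) = -165)
C(R) = 1/4 + 326/R (C(R) = -3/4 + (326/R + R/R) = -3/4 + (326/R + 1) = -3/4 + (1 + 326/R) = 1/4 + 326/R)
-56008 - C(D) = -56008 - (1304 - 165)/(4*(-165)) = -56008 - (-1)*1139/(4*165) = -56008 - 1*(-1139/660) = -56008 + 1139/660 = -36964141/660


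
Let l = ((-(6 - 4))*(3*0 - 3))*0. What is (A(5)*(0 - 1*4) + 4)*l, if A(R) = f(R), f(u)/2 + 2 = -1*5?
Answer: 0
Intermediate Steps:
f(u) = -14 (f(u) = -4 + 2*(-1*5) = -4 + 2*(-5) = -4 - 10 = -14)
A(R) = -14
l = 0 (l = ((-1*2)*(0 - 3))*0 = -2*(-3)*0 = 6*0 = 0)
(A(5)*(0 - 1*4) + 4)*l = (-14*(0 - 1*4) + 4)*0 = (-14*(0 - 4) + 4)*0 = (-14*(-4) + 4)*0 = (56 + 4)*0 = 60*0 = 0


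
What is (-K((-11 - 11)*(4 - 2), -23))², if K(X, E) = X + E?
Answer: 4489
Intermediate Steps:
K(X, E) = E + X
(-K((-11 - 11)*(4 - 2), -23))² = (-(-23 + (-11 - 11)*(4 - 2)))² = (-(-23 - 22*2))² = (-(-23 - 44))² = (-1*(-67))² = 67² = 4489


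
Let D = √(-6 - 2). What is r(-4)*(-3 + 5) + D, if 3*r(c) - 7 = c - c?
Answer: 14/3 + 2*I*√2 ≈ 4.6667 + 2.8284*I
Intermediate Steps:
r(c) = 7/3 (r(c) = 7/3 + (c - c)/3 = 7/3 + (⅓)*0 = 7/3 + 0 = 7/3)
D = 2*I*√2 (D = √(-8) = 2*I*√2 ≈ 2.8284*I)
r(-4)*(-3 + 5) + D = 7*(-3 + 5)/3 + 2*I*√2 = (7/3)*2 + 2*I*√2 = 14/3 + 2*I*√2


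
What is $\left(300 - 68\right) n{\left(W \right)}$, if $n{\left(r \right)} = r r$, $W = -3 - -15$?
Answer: $33408$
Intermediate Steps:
$W = 12$ ($W = -3 + 15 = 12$)
$n{\left(r \right)} = r^{2}$
$\left(300 - 68\right) n{\left(W \right)} = \left(300 - 68\right) 12^{2} = 232 \cdot 144 = 33408$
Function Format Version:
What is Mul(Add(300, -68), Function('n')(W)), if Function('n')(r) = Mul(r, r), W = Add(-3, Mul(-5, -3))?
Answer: 33408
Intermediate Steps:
W = 12 (W = Add(-3, 15) = 12)
Function('n')(r) = Pow(r, 2)
Mul(Add(300, -68), Function('n')(W)) = Mul(Add(300, -68), Pow(12, 2)) = Mul(232, 144) = 33408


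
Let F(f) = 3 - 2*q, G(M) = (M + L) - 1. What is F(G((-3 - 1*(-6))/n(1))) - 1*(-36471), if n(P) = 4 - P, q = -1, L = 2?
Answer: 36476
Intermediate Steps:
G(M) = 1 + M (G(M) = (M + 2) - 1 = (2 + M) - 1 = 1 + M)
F(f) = 5 (F(f) = 3 - 2*(-1) = 3 + 2 = 5)
F(G((-3 - 1*(-6))/n(1))) - 1*(-36471) = 5 - 1*(-36471) = 5 + 36471 = 36476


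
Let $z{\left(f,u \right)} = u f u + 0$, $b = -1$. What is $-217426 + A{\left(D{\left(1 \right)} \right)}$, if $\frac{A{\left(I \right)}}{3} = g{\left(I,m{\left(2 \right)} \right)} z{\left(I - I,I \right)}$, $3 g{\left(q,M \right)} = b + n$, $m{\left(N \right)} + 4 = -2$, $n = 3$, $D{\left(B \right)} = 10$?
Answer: $-217426$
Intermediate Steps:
$m{\left(N \right)} = -6$ ($m{\left(N \right)} = -4 - 2 = -6$)
$z{\left(f,u \right)} = f u^{2}$ ($z{\left(f,u \right)} = f u u + 0 = f u^{2} + 0 = f u^{2}$)
$g{\left(q,M \right)} = \frac{2}{3}$ ($g{\left(q,M \right)} = \frac{-1 + 3}{3} = \frac{1}{3} \cdot 2 = \frac{2}{3}$)
$A{\left(I \right)} = 0$ ($A{\left(I \right)} = 3 \frac{2 \left(I - I\right) I^{2}}{3} = 3 \frac{2 \cdot 0 I^{2}}{3} = 3 \cdot \frac{2}{3} \cdot 0 = 3 \cdot 0 = 0$)
$-217426 + A{\left(D{\left(1 \right)} \right)} = -217426 + 0 = -217426$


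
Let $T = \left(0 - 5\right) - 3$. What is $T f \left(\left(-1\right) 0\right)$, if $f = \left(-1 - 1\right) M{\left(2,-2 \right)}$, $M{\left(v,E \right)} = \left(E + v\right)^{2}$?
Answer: $0$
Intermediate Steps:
$f = 0$ ($f = \left(-1 - 1\right) \left(-2 + 2\right)^{2} = - 2 \cdot 0^{2} = \left(-2\right) 0 = 0$)
$T = -8$ ($T = -5 - 3 = -8$)
$T f \left(\left(-1\right) 0\right) = \left(-8\right) 0 \left(\left(-1\right) 0\right) = 0 \cdot 0 = 0$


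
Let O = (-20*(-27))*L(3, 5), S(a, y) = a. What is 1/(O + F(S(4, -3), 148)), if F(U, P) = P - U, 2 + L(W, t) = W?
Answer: 1/684 ≈ 0.0014620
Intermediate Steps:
L(W, t) = -2 + W
O = 540 (O = (-20*(-27))*(-2 + 3) = 540*1 = 540)
1/(O + F(S(4, -3), 148)) = 1/(540 + (148 - 1*4)) = 1/(540 + (148 - 4)) = 1/(540 + 144) = 1/684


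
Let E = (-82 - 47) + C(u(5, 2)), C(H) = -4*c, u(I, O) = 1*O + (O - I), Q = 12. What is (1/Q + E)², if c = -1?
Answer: 2247001/144 ≈ 15604.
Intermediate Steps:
u(I, O) = -I + 2*O (u(I, O) = O + (O - I) = -I + 2*O)
C(H) = 4 (C(H) = -4*(-1) = 4)
E = -125 (E = (-82 - 47) + 4 = -129 + 4 = -125)
(1/Q + E)² = (1/12 - 125)² = (-1499/12)² = 2247001/144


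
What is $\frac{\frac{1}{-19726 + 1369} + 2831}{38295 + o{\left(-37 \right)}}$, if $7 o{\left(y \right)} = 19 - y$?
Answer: $\frac{51968666}{703128171} \approx 0.073911$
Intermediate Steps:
$o{\left(y \right)} = \frac{19}{7} - \frac{y}{7}$ ($o{\left(y \right)} = \frac{19 - y}{7} = \frac{19}{7} - \frac{y}{7}$)
$\frac{\frac{1}{-19726 + 1369} + 2831}{38295 + o{\left(-37 \right)}} = \frac{\frac{1}{-19726 + 1369} + 2831}{38295 + \left(\frac{19}{7} - - \frac{37}{7}\right)} = \frac{\frac{1}{-18357} + 2831}{38295 + \left(\frac{19}{7} + \frac{37}{7}\right)} = \frac{- \frac{1}{18357} + 2831}{38295 + 8} = \frac{51968666}{18357 \cdot 38303} = \frac{51968666}{18357} \cdot \frac{1}{38303} = \frac{51968666}{703128171}$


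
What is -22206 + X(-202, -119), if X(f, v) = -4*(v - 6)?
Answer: -21706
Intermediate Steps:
X(f, v) = 24 - 4*v (X(f, v) = -4*(-6 + v) = 24 - 4*v)
-22206 + X(-202, -119) = -22206 + (24 - 4*(-119)) = -22206 + (24 + 476) = -22206 + 500 = -21706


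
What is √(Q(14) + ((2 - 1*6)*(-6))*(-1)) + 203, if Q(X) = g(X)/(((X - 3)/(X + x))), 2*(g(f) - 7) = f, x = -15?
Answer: 203 + I*√3058/11 ≈ 203.0 + 5.0272*I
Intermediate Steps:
g(f) = 7 + f/2
Q(X) = (-15 + X)*(7 + X/2)/(-3 + X) (Q(X) = (7 + X/2)/(((X - 3)/(X - 15))) = (7 + X/2)/(((-3 + X)/(-15 + X))) = (7 + X/2)*((-15 + X)/(-3 + X)) = (-15 + X)*(7 + X/2)/(-3 + X))
√(Q(14) + ((2 - 1*6)*(-6))*(-1)) + 203 = √((-15 + 14)*(14 + 14)/(2*(-3 + 14)) + ((2 - 1*6)*(-6))*(-1)) + 203 = √((½)*(-1)*28/11 + ((2 - 6)*(-6))*(-1)) + 203 = √((½)*(1/11)*(-1)*28 - 4*(-6)*(-1)) + 203 = √(-14/11 + 24*(-1)) + 203 = √(-14/11 - 24) + 203 = √(-278/11) + 203 = I*√3058/11 + 203 = 203 + I*√3058/11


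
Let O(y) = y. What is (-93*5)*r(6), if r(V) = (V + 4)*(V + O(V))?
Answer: -55800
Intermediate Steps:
r(V) = 2*V*(4 + V) (r(V) = (V + 4)*(V + V) = (4 + V)*(2*V) = 2*V*(4 + V))
(-93*5)*r(6) = (-93*5)*(2*6*(4 + 6)) = -930*6*10 = -465*120 = -55800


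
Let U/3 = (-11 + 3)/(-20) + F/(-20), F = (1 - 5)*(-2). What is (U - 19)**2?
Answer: 361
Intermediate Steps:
F = 8 (F = -4*(-2) = 8)
U = 0 (U = 3*((-11 + 3)/(-20) + 8/(-20)) = 3*(-8*(-1/20) + 8*(-1/20)) = 3*(2/5 - 2/5) = 3*0 = 0)
(U - 19)**2 = (0 - 19)**2 = (-19)**2 = 361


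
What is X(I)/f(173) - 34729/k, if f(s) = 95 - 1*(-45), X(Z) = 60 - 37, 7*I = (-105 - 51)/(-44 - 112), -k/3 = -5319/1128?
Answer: -1828012223/744660 ≈ -2454.8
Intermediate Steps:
k = 5319/376 (k = -(-15957)/1128 = -3*(-1773/376) = 5319/376 ≈ 14.146)
I = 1/7 (I = ((-105 - 51)/(-44 - 112))/7 = (-156/(-156))/7 = (-156*(-1/156))/7 = (1/7)*1 = 1/7 ≈ 0.14286)
X(Z) = 23
f(s) = 140 (f(s) = 95 + 45 = 140)
X(I)/f(173) - 34729/k = 23/140 - 34729/5319/376 = 23*(1/140) - 34729*376/5319 = 23/140 - 13058104/5319 = -1828012223/744660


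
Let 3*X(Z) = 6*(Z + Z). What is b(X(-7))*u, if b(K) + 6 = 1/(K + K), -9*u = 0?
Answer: 0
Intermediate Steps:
u = 0 (u = -⅑*0 = 0)
X(Z) = 4*Z (X(Z) = (6*(Z + Z))/3 = (6*(2*Z))/3 = (12*Z)/3 = 4*Z)
b(K) = -6 + 1/(2*K) (b(K) = -6 + 1/(K + K) = -6 + 1/(2*K))
b(X(-7))*u = (-6 + 1/(2*((4*(-7)))))*0 = (-6 + (½)/(-28))*0 = (-6 + (½)*(-1/28))*0 = (-6 - 1/56)*0 = -337/56*0 = 0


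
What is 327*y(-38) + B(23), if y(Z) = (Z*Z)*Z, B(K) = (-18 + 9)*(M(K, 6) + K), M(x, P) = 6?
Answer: -17943405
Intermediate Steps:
B(K) = -54 - 9*K (B(K) = (-18 + 9)*(6 + K) = -9*(6 + K) = -54 - 9*K)
y(Z) = Z³ (y(Z) = Z²*Z = Z³)
327*y(-38) + B(23) = 327*(-38)³ + (-54 - 9*23) = 327*(-54872) + (-54 - 207) = -17943144 - 261 = -17943405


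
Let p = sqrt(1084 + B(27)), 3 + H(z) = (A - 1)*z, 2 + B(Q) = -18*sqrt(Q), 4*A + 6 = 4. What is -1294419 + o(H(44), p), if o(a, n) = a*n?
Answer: -1294419 - 69*sqrt(1082 - 54*sqrt(3)) ≈ -1.2966e+6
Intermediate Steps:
A = -1/2 (A = -3/2 + (1/4)*4 = -3/2 + 1 = -1/2 ≈ -0.50000)
B(Q) = -2 - 18*sqrt(Q)
H(z) = -3 - 3*z/2 (H(z) = -3 + (-1/2 - 1)*z = -3 - 3*z/2)
p = sqrt(1082 - 54*sqrt(3)) (p = sqrt(1084 + (-2 - 54*sqrt(3))) = sqrt(1082 - 54*sqrt(3)) ≈ 31.440)
-1294419 + o(H(44), p) = -1294419 + (-3 - 3/2*44)*sqrt(1082 - 54*sqrt(3)) = -1294419 + (-3 - 66)*sqrt(1082 - 54*sqrt(3)) = -1294419 - 69*sqrt(1082 - 54*sqrt(3))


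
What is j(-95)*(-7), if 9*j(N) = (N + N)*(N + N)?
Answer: -252700/9 ≈ -28078.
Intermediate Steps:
j(N) = 4*N**2/9 (j(N) = ((N + N)*(N + N))/9 = ((2*N)*(2*N))/9 = (4*N**2)/9 = 4*N**2/9)
j(-95)*(-7) = ((4/9)*(-95)**2)*(-7) = ((4/9)*9025)*(-7) = (36100/9)*(-7) = -252700/9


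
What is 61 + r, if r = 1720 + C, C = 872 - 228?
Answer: 2425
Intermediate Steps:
C = 644
r = 2364 (r = 1720 + 644 = 2364)
61 + r = 61 + 2364 = 2425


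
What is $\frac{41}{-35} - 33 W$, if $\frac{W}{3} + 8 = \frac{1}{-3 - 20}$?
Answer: $\frac{640082}{805} \approx 795.13$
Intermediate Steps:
$W = - \frac{555}{23}$ ($W = -24 + \frac{3}{-3 - 20} = -24 + \frac{3}{-23} = -24 + 3 \left(- \frac{1}{23}\right) = -24 - \frac{3}{23} = - \frac{555}{23} \approx -24.13$)
$\frac{41}{-35} - 33 W = \frac{41}{-35} - - \frac{18315}{23} = 41 \left(- \frac{1}{35}\right) + \frac{18315}{23} = - \frac{41}{35} + \frac{18315}{23} = \frac{640082}{805}$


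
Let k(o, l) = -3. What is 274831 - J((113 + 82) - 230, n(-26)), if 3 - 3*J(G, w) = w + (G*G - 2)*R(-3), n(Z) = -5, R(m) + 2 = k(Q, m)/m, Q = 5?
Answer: 823262/3 ≈ 2.7442e+5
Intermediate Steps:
R(m) = -2 - 3/m
J(G, w) = 1/3 - w/3 + G**2/3 (J(G, w) = 1 - (w + (G*G - 2)*(-2 - 3/(-3)))/3 = 1 - (w + (G**2 - 2)*(-2 - 3*(-1/3)))/3 = 1 - (w + (-2 + G**2)*(-2 + 1))/3 = 1 - (w + (-2 + G**2)*(-1))/3 = 1 - (w + (2 - G**2))/3 = 1 - (2 + w - G**2)/3 = 1 + (-2/3 - w/3 + G**2/3) = 1/3 - w/3 + G**2/3)
274831 - J((113 + 82) - 230, n(-26)) = 274831 - (1/3 - 1/3*(-5) + ((113 + 82) - 230)**2/3) = 274831 - (1/3 + 5/3 + (195 - 230)**2/3) = 274831 - (1/3 + 5/3 + (1/3)*(-35)**2) = 274831 - (1/3 + 5/3 + (1/3)*1225) = 274831 - (1/3 + 5/3 + 1225/3) = 274831 - 1*1231/3 = 274831 - 1231/3 = 823262/3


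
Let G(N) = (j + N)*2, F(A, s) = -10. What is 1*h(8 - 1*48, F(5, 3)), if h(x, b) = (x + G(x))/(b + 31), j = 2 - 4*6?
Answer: -164/21 ≈ -7.8095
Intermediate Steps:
j = -22 (j = 2 - 24 = -22)
G(N) = -44 + 2*N (G(N) = (-22 + N)*2 = -44 + 2*N)
h(x, b) = (-44 + 3*x)/(31 + b) (h(x, b) = (x + (-44 + 2*x))/(b + 31) = (-44 + 3*x)/(31 + b))
1*h(8 - 1*48, F(5, 3)) = 1*((-44 + 3*(8 - 1*48))/(31 - 10)) = 1*((-44 + 3*(8 - 48))/21) = 1*((-44 + 3*(-40))/21) = 1*((-44 - 120)/21) = 1*((1/21)*(-164)) = 1*(-164/21) = -164/21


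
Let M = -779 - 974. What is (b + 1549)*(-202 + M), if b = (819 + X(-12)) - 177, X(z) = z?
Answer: -4259945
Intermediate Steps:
M = -1753
b = 630 (b = (819 - 12) - 177 = 807 - 177 = 630)
(b + 1549)*(-202 + M) = (630 + 1549)*(-202 - 1753) = 2179*(-1955) = -4259945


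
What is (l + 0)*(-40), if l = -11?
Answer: 440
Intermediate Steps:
(l + 0)*(-40) = (-11 + 0)*(-40) = -11*(-40) = 440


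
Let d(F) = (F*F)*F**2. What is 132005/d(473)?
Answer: 132005/50054665441 ≈ 2.6372e-6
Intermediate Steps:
d(F) = F**4 (d(F) = F**2*F**2 = F**4)
132005/d(473) = 132005/(473**4) = 132005/50054665441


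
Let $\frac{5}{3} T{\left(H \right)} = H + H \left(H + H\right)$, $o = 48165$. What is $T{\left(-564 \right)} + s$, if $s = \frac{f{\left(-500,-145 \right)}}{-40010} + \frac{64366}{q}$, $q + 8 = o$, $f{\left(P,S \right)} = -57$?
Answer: $\frac{146964947991637}{385352314} \approx 3.8138 \cdot 10^{5}$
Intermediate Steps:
$q = 48157$ ($q = -8 + 48165 = 48157$)
$T{\left(H \right)} = \frac{3 H}{5} + \frac{6 H^{2}}{5}$ ($T{\left(H \right)} = \frac{3 \left(H + H \left(H + H\right)\right)}{5} = \frac{3 \left(H + H 2 H\right)}{5} = \frac{3 \left(H + 2 H^{2}\right)}{5} = \frac{3 H}{5} + \frac{6 H^{2}}{5}$)
$s = \frac{2578028609}{1926761570}$ ($s = - \frac{57}{-40010} + \frac{64366}{48157} = \left(-57\right) \left(- \frac{1}{40010}\right) + 64366 \cdot \frac{1}{48157} = \frac{57}{40010} + \frac{64366}{48157} = \frac{2578028609}{1926761570} \approx 1.338$)
$T{\left(-564 \right)} + s = \frac{3}{5} \left(-564\right) \left(1 + 2 \left(-564\right)\right) + \frac{2578028609}{1926761570} = \frac{3}{5} \left(-564\right) \left(1 - 1128\right) + \frac{2578028609}{1926761570} = \frac{3}{5} \left(-564\right) \left(-1127\right) + \frac{2578028609}{1926761570} = \frac{1906884}{5} + \frac{2578028609}{1926761570} = \frac{146964947991637}{385352314}$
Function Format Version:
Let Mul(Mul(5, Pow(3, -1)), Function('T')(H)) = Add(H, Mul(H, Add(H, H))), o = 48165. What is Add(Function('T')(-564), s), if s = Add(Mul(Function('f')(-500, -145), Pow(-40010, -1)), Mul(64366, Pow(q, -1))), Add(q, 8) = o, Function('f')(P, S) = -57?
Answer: Rational(146964947991637, 385352314) ≈ 3.8138e+5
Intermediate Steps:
q = 48157 (q = Add(-8, 48165) = 48157)
Function('T')(H) = Add(Mul(Rational(3, 5), H), Mul(Rational(6, 5), Pow(H, 2))) (Function('T')(H) = Mul(Rational(3, 5), Add(H, Mul(H, Add(H, H)))) = Mul(Rational(3, 5), Add(H, Mul(H, Mul(2, H)))) = Mul(Rational(3, 5), Add(H, Mul(2, Pow(H, 2)))) = Add(Mul(Rational(3, 5), H), Mul(Rational(6, 5), Pow(H, 2))))
s = Rational(2578028609, 1926761570) (s = Add(Mul(-57, Pow(-40010, -1)), Mul(64366, Pow(48157, -1))) = Add(Mul(-57, Rational(-1, 40010)), Mul(64366, Rational(1, 48157))) = Add(Rational(57, 40010), Rational(64366, 48157)) = Rational(2578028609, 1926761570) ≈ 1.3380)
Add(Function('T')(-564), s) = Add(Mul(Rational(3, 5), -564, Add(1, Mul(2, -564))), Rational(2578028609, 1926761570)) = Add(Mul(Rational(3, 5), -564, Add(1, -1128)), Rational(2578028609, 1926761570)) = Add(Mul(Rational(3, 5), -564, -1127), Rational(2578028609, 1926761570)) = Add(Rational(1906884, 5), Rational(2578028609, 1926761570)) = Rational(146964947991637, 385352314)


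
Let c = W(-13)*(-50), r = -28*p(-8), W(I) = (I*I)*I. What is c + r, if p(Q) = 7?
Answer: 109654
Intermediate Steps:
W(I) = I³ (W(I) = I²*I = I³)
r = -196 (r = -28*7 = -196)
c = 109850 (c = (-13)³*(-50) = -2197*(-50) = 109850)
c + r = 109850 - 196 = 109654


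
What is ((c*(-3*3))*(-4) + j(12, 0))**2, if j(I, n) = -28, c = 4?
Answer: 13456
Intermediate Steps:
((c*(-3*3))*(-4) + j(12, 0))**2 = ((4*(-3*3))*(-4) - 28)**2 = ((4*(-9))*(-4) - 28)**2 = (-36*(-4) - 28)**2 = (144 - 28)**2 = 116**2 = 13456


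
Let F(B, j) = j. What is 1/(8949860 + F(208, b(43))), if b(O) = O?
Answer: 1/8949903 ≈ 1.1173e-7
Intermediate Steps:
1/(8949860 + F(208, b(43))) = 1/(8949860 + 43) = 1/8949903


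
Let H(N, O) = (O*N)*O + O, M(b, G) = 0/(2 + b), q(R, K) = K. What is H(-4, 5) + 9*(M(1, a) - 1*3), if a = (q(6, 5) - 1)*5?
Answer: -122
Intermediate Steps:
a = 20 (a = (5 - 1)*5 = 4*5 = 20)
M(b, G) = 0
H(N, O) = O + N*O² (H(N, O) = (N*O)*O + O = N*O² + O = O + N*O²)
H(-4, 5) + 9*(M(1, a) - 1*3) = 5*(1 - 4*5) + 9*(0 - 1*3) = 5*(1 - 20) + 9*(0 - 3) = 5*(-19) + 9*(-3) = -95 - 27 = -122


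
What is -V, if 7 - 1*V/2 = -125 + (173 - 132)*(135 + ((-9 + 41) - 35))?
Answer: 10560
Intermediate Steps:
V = -10560 (V = 14 - 2*(-125 + (173 - 132)*(135 + ((-9 + 41) - 35))) = 14 - 2*(-125 + 41*(135 + (32 - 35))) = 14 - 2*(-125 + 41*(135 - 3)) = 14 - 2*(-125 + 41*132) = 14 - 2*(-125 + 5412) = 14 - 2*5287 = 14 - 10574 = -10560)
-V = -1*(-10560) = 10560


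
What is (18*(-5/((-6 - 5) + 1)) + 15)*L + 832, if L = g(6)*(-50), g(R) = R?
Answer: -6368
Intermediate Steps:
L = -300 (L = 6*(-50) = -300)
(18*(-5/((-6 - 5) + 1)) + 15)*L + 832 = (18*(-5/((-6 - 5) + 1)) + 15)*(-300) + 832 = (18*(-5/(-11 + 1)) + 15)*(-300) + 832 = (18*(-5/(-10)) + 15)*(-300) + 832 = (18*(-5*(-1/10)) + 15)*(-300) + 832 = (18*(1/2) + 15)*(-300) + 832 = (9 + 15)*(-300) + 832 = 24*(-300) + 832 = -7200 + 832 = -6368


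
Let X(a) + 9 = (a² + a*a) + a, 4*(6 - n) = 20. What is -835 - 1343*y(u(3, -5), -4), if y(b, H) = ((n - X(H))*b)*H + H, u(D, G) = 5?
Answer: -478943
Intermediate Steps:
n = 1 (n = 6 - ¼*20 = 6 - 5 = 1)
X(a) = -9 + a + 2*a² (X(a) = -9 + ((a² + a*a) + a) = -9 + ((a² + a²) + a) = -9 + (2*a² + a) = -9 + (a + 2*a²) = -9 + a + 2*a²)
y(b, H) = H + H*b*(10 - H - 2*H²) (y(b, H) = ((1 - (-9 + H + 2*H²))*b)*H + H = ((1 + (9 - H - 2*H²))*b)*H + H = ((10 - H - 2*H²)*b)*H + H = (b*(10 - H - 2*H²))*H + H = H*b*(10 - H - 2*H²) + H = H + H*b*(10 - H - 2*H²))
-835 - 1343*y(u(3, -5), -4) = -835 - (-5372)*(1 + 5 - 1*5*(-9 - 4 + 2*(-4)²)) = -835 - (-5372)*(1 + 5 - 1*5*(-9 - 4 + 2*16)) = -835 - (-5372)*(1 + 5 - 1*5*(-9 - 4 + 32)) = -835 - (-5372)*(1 + 5 - 1*5*19) = -835 - (-5372)*(1 + 5 - 95) = -835 - (-5372)*(-89) = -835 - 1343*356 = -835 - 478108 = -478943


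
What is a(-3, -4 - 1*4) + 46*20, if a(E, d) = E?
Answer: 917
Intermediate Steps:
a(-3, -4 - 1*4) + 46*20 = -3 + 46*20 = -3 + 920 = 917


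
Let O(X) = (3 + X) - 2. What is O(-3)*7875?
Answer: -15750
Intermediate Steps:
O(X) = 1 + X
O(-3)*7875 = (1 - 3)*7875 = -2*7875 = -15750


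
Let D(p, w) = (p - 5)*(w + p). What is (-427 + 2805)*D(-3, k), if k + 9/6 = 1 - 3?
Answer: 123656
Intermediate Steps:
k = -7/2 (k = -3/2 + (1 - 3) = -3/2 - 2 = -7/2 ≈ -3.5000)
D(p, w) = (-5 + p)*(p + w)
(-427 + 2805)*D(-3, k) = (-427 + 2805)*((-3)² - 5*(-3) - 5*(-7/2) - 3*(-7/2)) = 2378*(9 + 15 + 35/2 + 21/2) = 2378*52 = 123656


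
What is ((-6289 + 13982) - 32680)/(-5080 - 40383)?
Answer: 24987/45463 ≈ 0.54961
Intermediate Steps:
((-6289 + 13982) - 32680)/(-5080 - 40383) = (7693 - 32680)/(-45463) = -24987*(-1/45463) = 24987/45463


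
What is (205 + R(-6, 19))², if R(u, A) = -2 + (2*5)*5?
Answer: 64009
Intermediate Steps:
R(u, A) = 48 (R(u, A) = -2 + 10*5 = -2 + 50 = 48)
(205 + R(-6, 19))² = (205 + 48)² = 253² = 64009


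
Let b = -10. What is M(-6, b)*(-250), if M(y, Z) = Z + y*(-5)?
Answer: -5000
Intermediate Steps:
M(y, Z) = Z - 5*y
M(-6, b)*(-250) = (-10 - 5*(-6))*(-250) = (-10 + 30)*(-250) = 20*(-250) = -5000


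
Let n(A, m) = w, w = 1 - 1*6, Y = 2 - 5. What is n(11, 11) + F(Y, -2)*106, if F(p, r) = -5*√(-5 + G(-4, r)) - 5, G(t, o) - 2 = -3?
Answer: -535 - 530*I*√6 ≈ -535.0 - 1298.2*I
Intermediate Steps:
G(t, o) = -1 (G(t, o) = 2 - 3 = -1)
Y = -3
F(p, r) = -5 - 5*I*√6 (F(p, r) = -5*√(-5 - 1) - 5 = -5*I*√6 - 5 = -5 - 5*I*√6)
w = -5 (w = 1 - 6 = -5)
n(A, m) = -5
n(11, 11) + F(Y, -2)*106 = -5 + (-5 - 5*I*√6)*106 = -5 + (-530 - 530*I*√6) = -535 - 530*I*√6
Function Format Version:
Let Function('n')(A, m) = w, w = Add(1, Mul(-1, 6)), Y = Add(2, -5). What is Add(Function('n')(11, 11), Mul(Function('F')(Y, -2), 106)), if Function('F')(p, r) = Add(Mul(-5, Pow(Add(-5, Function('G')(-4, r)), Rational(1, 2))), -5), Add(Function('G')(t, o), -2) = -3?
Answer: Add(-535, Mul(-530, I, Pow(6, Rational(1, 2)))) ≈ Add(-535.00, Mul(-1298.2, I))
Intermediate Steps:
Function('G')(t, o) = -1 (Function('G')(t, o) = Add(2, -3) = -1)
Y = -3
Function('F')(p, r) = Add(-5, Mul(-5, I, Pow(6, Rational(1, 2)))) (Function('F')(p, r) = Add(Mul(-5, Pow(Add(-5, -1), Rational(1, 2))), -5) = Add(Mul(-5, Pow(-6, Rational(1, 2))), -5) = Add(Mul(-5, Mul(I, Pow(6, Rational(1, 2)))), -5) = Add(Mul(-5, I, Pow(6, Rational(1, 2))), -5) = Add(-5, Mul(-5, I, Pow(6, Rational(1, 2)))))
w = -5 (w = Add(1, -6) = -5)
Function('n')(A, m) = -5
Add(Function('n')(11, 11), Mul(Function('F')(Y, -2), 106)) = Add(-5, Mul(Add(-5, Mul(-5, I, Pow(6, Rational(1, 2)))), 106)) = Add(-5, Add(-530, Mul(-530, I, Pow(6, Rational(1, 2))))) = Add(-535, Mul(-530, I, Pow(6, Rational(1, 2))))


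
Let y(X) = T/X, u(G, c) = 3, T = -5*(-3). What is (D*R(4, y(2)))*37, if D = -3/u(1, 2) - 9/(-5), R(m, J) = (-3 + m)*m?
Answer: 592/5 ≈ 118.40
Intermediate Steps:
T = 15
y(X) = 15/X
R(m, J) = m*(-3 + m)
D = ⅘ (D = -3/3 - 9/(-5) = -3*⅓ - 9*(-⅕) = -1 + 9/5 = ⅘ ≈ 0.80000)
(D*R(4, y(2)))*37 = (4*(4*(-3 + 4))/5)*37 = (4*(4*1)/5)*37 = ((⅘)*4)*37 = (16/5)*37 = 592/5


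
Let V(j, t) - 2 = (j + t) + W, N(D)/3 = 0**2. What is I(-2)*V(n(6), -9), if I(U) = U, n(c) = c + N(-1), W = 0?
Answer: 2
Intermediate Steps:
N(D) = 0 (N(D) = 3*0**2 = 3*0 = 0)
n(c) = c (n(c) = c + 0 = c)
V(j, t) = 2 + j + t (V(j, t) = 2 + ((j + t) + 0) = 2 + (j + t) = 2 + j + t)
I(-2)*V(n(6), -9) = -2*(2 + 6 - 9) = -2*(-1) = 2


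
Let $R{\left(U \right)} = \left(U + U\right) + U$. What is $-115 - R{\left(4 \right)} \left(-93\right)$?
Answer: $1001$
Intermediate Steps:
$R{\left(U \right)} = 3 U$ ($R{\left(U \right)} = 2 U + U = 3 U$)
$-115 - R{\left(4 \right)} \left(-93\right) = -115 - 3 \cdot 4 \left(-93\right) = -115 - 12 \left(-93\right) = -115 - -1116 = -115 + 1116 = 1001$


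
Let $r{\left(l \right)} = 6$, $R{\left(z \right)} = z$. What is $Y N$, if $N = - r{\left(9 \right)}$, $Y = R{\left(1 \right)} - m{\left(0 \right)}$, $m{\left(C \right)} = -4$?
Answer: $-30$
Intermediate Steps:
$Y = 5$ ($Y = 1 - -4 = 1 + 4 = 5$)
$N = -6$ ($N = \left(-1\right) 6 = -6$)
$Y N = 5 \left(-6\right) = -30$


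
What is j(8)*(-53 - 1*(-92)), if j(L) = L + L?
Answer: 624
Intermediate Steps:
j(L) = 2*L
j(8)*(-53 - 1*(-92)) = (2*8)*(-53 - 1*(-92)) = 16*(-53 + 92) = 16*39 = 624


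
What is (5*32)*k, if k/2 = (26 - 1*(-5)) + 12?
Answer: 13760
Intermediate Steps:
k = 86 (k = 2*((26 - 1*(-5)) + 12) = 2*((26 + 5) + 12) = 2*(31 + 12) = 2*43 = 86)
(5*32)*k = (5*32)*86 = 160*86 = 13760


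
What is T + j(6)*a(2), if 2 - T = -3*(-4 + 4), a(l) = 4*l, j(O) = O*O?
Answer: 290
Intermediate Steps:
j(O) = O²
T = 2 (T = 2 - (-3)*(-4 + 4) = 2 - (-3)*0 = 2 - 1*0 = 2 + 0 = 2)
T + j(6)*a(2) = 2 + 6²*(4*2) = 2 + 36*8 = 2 + 288 = 290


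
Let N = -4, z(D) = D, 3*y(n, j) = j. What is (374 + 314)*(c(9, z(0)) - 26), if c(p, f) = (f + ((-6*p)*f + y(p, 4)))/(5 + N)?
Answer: -50912/3 ≈ -16971.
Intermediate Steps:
y(n, j) = j/3
c(p, f) = 4/3 + f - 6*f*p (c(p, f) = (f + ((-6*p)*f + (1/3)*4))/(5 - 4) = (f + (-6*f*p + 4/3))/1 = (f + (4/3 - 6*f*p))*1 = (4/3 + f - 6*f*p)*1 = 4/3 + f - 6*f*p)
(374 + 314)*(c(9, z(0)) - 26) = (374 + 314)*((4/3 + 0 - 6*0*9) - 26) = 688*((4/3 + 0 + 0) - 26) = 688*(4/3 - 26) = 688*(-74/3) = -50912/3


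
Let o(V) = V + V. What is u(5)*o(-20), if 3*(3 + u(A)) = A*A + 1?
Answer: -680/3 ≈ -226.67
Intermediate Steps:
u(A) = -8/3 + A**2/3 (u(A) = -3 + (A*A + 1)/3 = -3 + (A**2 + 1)/3 = -3 + (1 + A**2)/3 = -3 + (1/3 + A**2/3) = -8/3 + A**2/3)
o(V) = 2*V
u(5)*o(-20) = (-8/3 + (1/3)*5**2)*(2*(-20)) = (-8/3 + (1/3)*25)*(-40) = (-8/3 + 25/3)*(-40) = (17/3)*(-40) = -680/3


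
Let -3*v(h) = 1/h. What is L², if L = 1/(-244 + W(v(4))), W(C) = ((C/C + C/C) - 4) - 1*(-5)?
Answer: 1/58081 ≈ 1.7217e-5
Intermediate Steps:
v(h) = -1/(3*h)
W(C) = 3 (W(C) = ((1 + 1) - 4) + 5 = (2 - 4) + 5 = -2 + 5 = 3)
L = -1/241 (L = 1/(-244 + 3) = 1/(-241) = -1/241 ≈ -0.0041494)
L² = (-1/241)² = 1/58081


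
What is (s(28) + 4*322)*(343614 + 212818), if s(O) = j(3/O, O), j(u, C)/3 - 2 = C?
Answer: 766763296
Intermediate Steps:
j(u, C) = 6 + 3*C
s(O) = 6 + 3*O
(s(28) + 4*322)*(343614 + 212818) = ((6 + 3*28) + 4*322)*(343614 + 212818) = ((6 + 84) + 1288)*556432 = (90 + 1288)*556432 = 1378*556432 = 766763296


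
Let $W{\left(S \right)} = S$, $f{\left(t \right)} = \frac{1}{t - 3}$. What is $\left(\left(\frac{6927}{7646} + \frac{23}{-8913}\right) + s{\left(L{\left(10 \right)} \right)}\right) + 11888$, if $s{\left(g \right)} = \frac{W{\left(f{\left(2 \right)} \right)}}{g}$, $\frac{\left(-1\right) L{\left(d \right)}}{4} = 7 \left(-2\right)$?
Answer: $\frac{22685971228877}{1908166344} \approx 11889.0$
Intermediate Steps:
$f{\left(t \right)} = \frac{1}{-3 + t}$
$L{\left(d \right)} = 56$ ($L{\left(d \right)} = - 4 \cdot 7 \left(-2\right) = \left(-4\right) \left(-14\right) = 56$)
$s{\left(g \right)} = - \frac{1}{g}$ ($s{\left(g \right)} = \frac{1}{\left(-3 + 2\right) g} = \frac{1}{\left(-1\right) g} = - \frac{1}{g}$)
$\left(\left(\frac{6927}{7646} + \frac{23}{-8913}\right) + s{\left(L{\left(10 \right)} \right)}\right) + 11888 = \left(\left(\frac{6927}{7646} + \frac{23}{-8913}\right) - \frac{1}{56}\right) + 11888 = \left(\left(6927 \cdot \frac{1}{7646} + 23 \left(- \frac{1}{8913}\right)\right) - \frac{1}{56}\right) + 11888 = \left(\left(\frac{6927}{7646} - \frac{23}{8913}\right) - \frac{1}{56}\right) + 11888 = \left(\frac{61564493}{68148798} - \frac{1}{56}\right) + 11888 = \frac{1689731405}{1908166344} + 11888 = \frac{22685971228877}{1908166344}$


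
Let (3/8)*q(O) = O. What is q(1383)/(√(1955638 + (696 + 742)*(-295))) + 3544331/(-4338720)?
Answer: -3544331/4338720 + 1844*√382857/382857 ≈ 2.1633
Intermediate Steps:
q(O) = 8*O/3
q(1383)/(√(1955638 + (696 + 742)*(-295))) + 3544331/(-4338720) = ((8/3)*1383)/(√(1955638 + (696 + 742)*(-295))) + 3544331/(-4338720) = 3688/(√(1955638 + 1438*(-295))) + 3544331*(-1/4338720) = 3688/(√(1955638 - 424210)) - 3544331/4338720 = 3688/(√1531428) - 3544331/4338720 = 3688/((2*√382857)) - 3544331/4338720 = 3688*(√382857/765714) - 3544331/4338720 = 1844*√382857/382857 - 3544331/4338720 = -3544331/4338720 + 1844*√382857/382857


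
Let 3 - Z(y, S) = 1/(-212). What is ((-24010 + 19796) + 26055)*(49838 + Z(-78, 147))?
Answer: 230778405413/212 ≈ 1.0886e+9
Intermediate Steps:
Z(y, S) = 637/212 (Z(y, S) = 3 - 1/(-212) = 3 - 1*(-1/212) = 3 + 1/212 = 637/212)
((-24010 + 19796) + 26055)*(49838 + Z(-78, 147)) = ((-24010 + 19796) + 26055)*(49838 + 637/212) = (-4214 + 26055)*(10566293/212) = 21841*(10566293/212) = 230778405413/212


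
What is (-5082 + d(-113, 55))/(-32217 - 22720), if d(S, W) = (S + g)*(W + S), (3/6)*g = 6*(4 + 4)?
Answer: 4096/54937 ≈ 0.074558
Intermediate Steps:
g = 96 (g = 2*(6*(4 + 4)) = 2*(6*8) = 2*48 = 96)
d(S, W) = (96 + S)*(S + W) (d(S, W) = (S + 96)*(W + S) = (96 + S)*(S + W))
(-5082 + d(-113, 55))/(-32217 - 22720) = (-5082 + ((-113)² + 96*(-113) + 96*55 - 113*55))/(-32217 - 22720) = (-5082 + (12769 - 10848 + 5280 - 6215))/(-54937) = (-5082 + 986)*(-1/54937) = -4096*(-1/54937) = 4096/54937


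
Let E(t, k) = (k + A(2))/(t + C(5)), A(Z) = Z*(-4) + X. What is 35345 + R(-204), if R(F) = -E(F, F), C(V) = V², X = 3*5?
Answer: 6326558/179 ≈ 35344.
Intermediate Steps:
X = 15
A(Z) = 15 - 4*Z (A(Z) = Z*(-4) + 15 = -4*Z + 15 = 15 - 4*Z)
E(t, k) = (7 + k)/(25 + t) (E(t, k) = (k + (15 - 4*2))/(t + 5²) = (k + (15 - 8))/(t + 25) = (k + 7)/(25 + t) = (7 + k)/(25 + t))
R(F) = -(7 + F)/(25 + F)
35345 + R(-204) = 35345 + (-7 - 1*(-204))/(25 - 204) = 35345 + (-7 + 204)/(-179) = 35345 - 1/179*197 = 35345 - 197/179 = 6326558/179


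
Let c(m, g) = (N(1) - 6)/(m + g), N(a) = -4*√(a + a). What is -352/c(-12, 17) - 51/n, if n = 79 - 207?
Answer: 337971/128 - 1760*√2 ≈ 151.38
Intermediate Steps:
N(a) = -4*√2*√a
c(m, g) = (-6 - 4*√2)/(g + m) (c(m, g) = (-4*√2*√1 - 6)/(m + g) = (-4*√2*1 - 6)/(g + m) = (-4*√2 - 6)/(g + m) = (-6 - 4*√2)/(g + m))
n = -128
-352/c(-12, 17) - 51/n = -352*(17 - 12)/(2*(-3 - 2*√2)) - 51/(-128) = -352*5/(2*(-3 - 2*√2)) - 51*(-1/128) = -352*5/(2*(-3 - 2*√2)) + 51/128 = -352/(-6/5 - 4*√2/5) + 51/128 = 51/128 - 352/(-6/5 - 4*√2/5)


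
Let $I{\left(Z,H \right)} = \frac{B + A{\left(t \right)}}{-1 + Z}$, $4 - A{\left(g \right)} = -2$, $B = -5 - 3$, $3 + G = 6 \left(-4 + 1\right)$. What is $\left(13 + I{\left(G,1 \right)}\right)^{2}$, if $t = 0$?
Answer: $\frac{20736}{121} \approx 171.37$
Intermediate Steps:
$G = -21$ ($G = -3 + 6 \left(-4 + 1\right) = -3 + 6 \left(-3\right) = -3 - 18 = -21$)
$B = -8$ ($B = -5 - 3 = -8$)
$A{\left(g \right)} = 6$ ($A{\left(g \right)} = 4 - -2 = 4 + 2 = 6$)
$I{\left(Z,H \right)} = - \frac{2}{-1 + Z}$ ($I{\left(Z,H \right)} = \frac{-8 + 6}{-1 + Z} = - \frac{2}{-1 + Z}$)
$\left(13 + I{\left(G,1 \right)}\right)^{2} = \left(13 - \frac{2}{-1 - 21}\right)^{2} = \left(13 - \frac{2}{-22}\right)^{2} = \left(13 - - \frac{1}{11}\right)^{2} = \left(13 + \frac{1}{11}\right)^{2} = \left(\frac{144}{11}\right)^{2} = \frac{20736}{121}$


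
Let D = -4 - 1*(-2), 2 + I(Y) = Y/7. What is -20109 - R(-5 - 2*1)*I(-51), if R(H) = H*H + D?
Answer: -137708/7 ≈ -19673.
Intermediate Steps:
I(Y) = -2 + Y/7
D = -2 (D = -4 + 2 = -2)
R(H) = -2 + H² (R(H) = H*H - 2 = H² - 2 = -2 + H²)
-20109 - R(-5 - 2*1)*I(-51) = -20109 - (-2 + (-5 - 2*1)²)*(-2 + (⅐)*(-51)) = -20109 - (-2 + (-5 - 2)²)*(-2 - 51/7) = -20109 - (-2 + (-7)²)*(-65)/7 = -20109 - (-2 + 49)*(-65)/7 = -20109 - 47*(-65)/7 = -20109 - 1*(-3055/7) = -20109 + 3055/7 = -137708/7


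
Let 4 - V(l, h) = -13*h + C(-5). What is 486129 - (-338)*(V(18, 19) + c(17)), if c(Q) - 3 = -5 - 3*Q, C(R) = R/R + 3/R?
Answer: 2764589/5 ≈ 5.5292e+5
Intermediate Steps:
C(R) = 1 + 3/R
V(l, h) = 18/5 + 13*h (V(l, h) = 4 - (-13*h + (3 - 5)/(-5)) = 4 - (-13*h - ⅕*(-2)) = 4 - (-13*h + ⅖) = 4 - (⅖ - 13*h) = 4 + (-⅖ + 13*h) = 18/5 + 13*h)
c(Q) = -2 - 3*Q (c(Q) = 3 + (-5 - 3*Q) = -2 - 3*Q)
486129 - (-338)*(V(18, 19) + c(17)) = 486129 - (-338)*((18/5 + 13*19) + (-2 - 3*17)) = 486129 - (-338)*((18/5 + 247) + (-2 - 51)) = 486129 - (-338)*(1253/5 - 53) = 486129 - (-338)*988/5 = 486129 - 1*(-333944/5) = 486129 + 333944/5 = 2764589/5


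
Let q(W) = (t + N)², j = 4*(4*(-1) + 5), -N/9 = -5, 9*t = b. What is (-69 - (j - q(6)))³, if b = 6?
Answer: 5941542780928/729 ≈ 8.1503e+9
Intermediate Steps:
t = ⅔ (t = (⅑)*6 = ⅔ ≈ 0.66667)
N = 45 (N = -9*(-5) = 45)
j = 4 (j = 4*(-4 + 5) = 4*1 = 4)
q(W) = 18769/9 (q(W) = (⅔ + 45)² = (137/3)² = 18769/9)
(-69 - (j - q(6)))³ = (-69 - (4 - 1*18769/9))³ = (-69 - (4 - 18769/9))³ = (-69 - 1*(-18733/9))³ = (-69 + 18733/9)³ = (18112/9)³ = 5941542780928/729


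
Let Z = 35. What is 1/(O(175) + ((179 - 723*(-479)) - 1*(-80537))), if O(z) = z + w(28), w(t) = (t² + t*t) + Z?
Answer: 1/428811 ≈ 2.3320e-6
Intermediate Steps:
w(t) = 35 + 2*t² (w(t) = (t² + t*t) + 35 = (t² + t²) + 35 = 2*t² + 35 = 35 + 2*t²)
O(z) = 1603 + z (O(z) = z + (35 + 2*28²) = z + (35 + 2*784) = z + (35 + 1568) = z + 1603 = 1603 + z)
1/(O(175) + ((179 - 723*(-479)) - 1*(-80537))) = 1/((1603 + 175) + ((179 - 723*(-479)) - 1*(-80537))) = 1/(1778 + ((179 + 346317) + 80537)) = 1/(1778 + (346496 + 80537)) = 1/(1778 + 427033) = 1/428811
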